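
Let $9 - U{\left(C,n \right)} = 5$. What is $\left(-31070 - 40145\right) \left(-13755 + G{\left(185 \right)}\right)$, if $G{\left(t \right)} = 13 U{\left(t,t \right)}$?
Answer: $975859145$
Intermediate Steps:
$U{\left(C,n \right)} = 4$ ($U{\left(C,n \right)} = 9 - 5 = 4$)
$G{\left(t \right)} = 52$ ($G{\left(t \right)} = 13 \cdot 4 = 52$)
$\left(-31070 - 40145\right) \left(-13755 + G{\left(185 \right)}\right) = \left(-31070 - 40145\right) \left(-13755 + 52\right) = \left(-71215\right) \left(-13703\right) = 975859145$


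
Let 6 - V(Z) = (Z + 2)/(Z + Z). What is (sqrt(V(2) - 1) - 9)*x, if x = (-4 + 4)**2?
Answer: 0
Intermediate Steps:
x = 0 (x = 0**2 = 0)
V(Z) = 6 - (2 + Z)/(2*Z) (V(Z) = 6 - (Z + 2)/(Z + Z) = 6 - (2 + Z)/(2*Z))
(sqrt(V(2) - 1) - 9)*x = (sqrt((11/2 - 1/2) - 1) - 9)*0 = (sqrt(5 - 1) - 9)*0 = (sqrt(4) - 9)*0 = (2 - 9)*0 = -7*0 = 0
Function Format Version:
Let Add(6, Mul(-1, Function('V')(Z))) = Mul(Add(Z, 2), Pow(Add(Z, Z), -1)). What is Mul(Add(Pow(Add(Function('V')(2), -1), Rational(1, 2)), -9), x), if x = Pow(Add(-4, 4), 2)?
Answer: 0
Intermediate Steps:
x = 0 (x = Pow(0, 2) = 0)
Function('V')(Z) = Add(6, Mul(Rational(-1, 2), Pow(Z, -1), Add(2, Z))) (Function('V')(Z) = Add(6, Mul(-1, Mul(Add(Z, 2), Pow(Add(Z, Z), -1)))) = Add(6, Mul(-1, Mul(Add(2, Z), Pow(Mul(2, Z), -1)))) = Add(6, Mul(-1, Mul(Add(2, Z), Mul(Rational(1, 2), Pow(Z, -1))))) = Add(6, Mul(-1, Mul(Rational(1, 2), Pow(Z, -1), Add(2, Z)))) = Add(6, Mul(Rational(-1, 2), Pow(Z, -1), Add(2, Z))))
Mul(Add(Pow(Add(Function('V')(2), -1), Rational(1, 2)), -9), x) = Mul(Add(Pow(Add(Add(Rational(11, 2), Mul(-1, Pow(2, -1))), -1), Rational(1, 2)), -9), 0) = Mul(Add(Pow(Add(Add(Rational(11, 2), Mul(-1, Rational(1, 2))), -1), Rational(1, 2)), -9), 0) = Mul(Add(Pow(Add(Add(Rational(11, 2), Rational(-1, 2)), -1), Rational(1, 2)), -9), 0) = Mul(Add(Pow(Add(5, -1), Rational(1, 2)), -9), 0) = Mul(Add(Pow(4, Rational(1, 2)), -9), 0) = Mul(Add(2, -9), 0) = Mul(-7, 0) = 0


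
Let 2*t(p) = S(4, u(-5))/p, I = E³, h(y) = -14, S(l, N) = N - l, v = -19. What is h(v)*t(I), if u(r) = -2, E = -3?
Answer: -14/9 ≈ -1.5556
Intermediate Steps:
I = -27 (I = (-3)³ = -27)
t(p) = -3/p (t(p) = ((-2 - 1*4)/p)/2 = ((-2 - 4)/p)/2 = (-6/p)/2 = -3/p)
h(v)*t(I) = -(-42)/(-27) = -(-42)*(-1)/27 = -14*⅑ = -14/9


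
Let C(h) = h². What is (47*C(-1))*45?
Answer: 2115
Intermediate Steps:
(47*C(-1))*45 = (47*(-1)²)*45 = (47*1)*45 = 47*45 = 2115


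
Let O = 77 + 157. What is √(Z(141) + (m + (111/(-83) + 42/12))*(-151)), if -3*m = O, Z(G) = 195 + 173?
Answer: 3*√36188498/166 ≈ 108.72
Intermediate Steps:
Z(G) = 368
O = 234
m = -78 (m = -⅓*234 = -78)
√(Z(141) + (m + (111/(-83) + 42/12))*(-151)) = √(368 + (-78 + (111/(-83) + 42/12))*(-151)) = √(368 + (-78 + (111*(-1/83) + 42*(1/12)))*(-151)) = √(368 + (-78 + (-111/83 + 7/2))*(-151)) = √(368 + (-78 + 359/166)*(-151)) = √(368 - 12589/166*(-151)) = √(368 + 1900939/166) = √(1962027/166) = 3*√36188498/166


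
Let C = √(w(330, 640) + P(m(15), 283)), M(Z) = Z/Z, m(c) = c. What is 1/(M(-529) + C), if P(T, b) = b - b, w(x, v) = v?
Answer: -1/639 + 8*√10/639 ≈ 0.038025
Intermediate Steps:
P(T, b) = 0
M(Z) = 1
C = 8*√10 (C = √(640 + 0) = √640 = 8*√10 ≈ 25.298)
1/(M(-529) + C) = 1/(1 + 8*√10)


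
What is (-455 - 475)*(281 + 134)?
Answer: -385950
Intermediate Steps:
(-455 - 475)*(281 + 134) = -930*415 = -385950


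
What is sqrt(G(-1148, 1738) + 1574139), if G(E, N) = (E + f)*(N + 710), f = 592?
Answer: sqrt(213051) ≈ 461.57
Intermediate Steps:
G(E, N) = (592 + E)*(710 + N) (G(E, N) = (E + 592)*(N + 710) = (592 + E)*(710 + N))
sqrt(G(-1148, 1738) + 1574139) = sqrt((420320 + 592*1738 + 710*(-1148) - 1148*1738) + 1574139) = sqrt((420320 + 1028896 - 815080 - 1995224) + 1574139) = sqrt(-1361088 + 1574139) = sqrt(213051)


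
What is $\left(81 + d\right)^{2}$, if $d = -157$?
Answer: $5776$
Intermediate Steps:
$\left(81 + d\right)^{2} = \left(81 - 157\right)^{2} = \left(-76\right)^{2} = 5776$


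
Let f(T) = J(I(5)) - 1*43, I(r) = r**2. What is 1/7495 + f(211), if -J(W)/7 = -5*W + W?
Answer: 4924216/7495 ≈ 657.00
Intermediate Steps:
J(W) = 28*W (J(W) = -7*(-5*W + W) = -(-28)*W = 28*W)
f(T) = 657 (f(T) = 28*5**2 - 1*43 = 28*25 - 43 = 700 - 43 = 657)
1/7495 + f(211) = 1/7495 + 657 = 4924216/7495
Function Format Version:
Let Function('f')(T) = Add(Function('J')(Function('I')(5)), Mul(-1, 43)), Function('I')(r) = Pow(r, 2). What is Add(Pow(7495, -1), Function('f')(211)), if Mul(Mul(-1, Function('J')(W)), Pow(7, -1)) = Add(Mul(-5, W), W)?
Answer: Rational(4924216, 7495) ≈ 657.00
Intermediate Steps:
Function('J')(W) = Mul(28, W) (Function('J')(W) = Mul(-7, Add(Mul(-5, W), W)) = Mul(-7, Mul(-4, W)) = Mul(28, W))
Function('f')(T) = 657 (Function('f')(T) = Add(Mul(28, Pow(5, 2)), Mul(-1, 43)) = Add(Mul(28, 25), -43) = Add(700, -43) = 657)
Add(Pow(7495, -1), Function('f')(211)) = Add(Pow(7495, -1), 657) = Add(Rational(1, 7495), 657) = Rational(4924216, 7495)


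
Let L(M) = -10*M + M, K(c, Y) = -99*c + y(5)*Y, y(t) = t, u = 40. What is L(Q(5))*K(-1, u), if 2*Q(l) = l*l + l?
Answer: -40365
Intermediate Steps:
Q(l) = l/2 + l²/2 (Q(l) = (l*l + l)/2 = (l² + l)/2 = (l + l²)/2 = l/2 + l²/2)
K(c, Y) = -99*c + 5*Y
L(M) = -9*M
L(Q(5))*K(-1, u) = (-9*5*(1 + 5)/2)*(-99*(-1) + 5*40) = (-9*5*6/2)*(99 + 200) = -9*15*299 = -135*299 = -40365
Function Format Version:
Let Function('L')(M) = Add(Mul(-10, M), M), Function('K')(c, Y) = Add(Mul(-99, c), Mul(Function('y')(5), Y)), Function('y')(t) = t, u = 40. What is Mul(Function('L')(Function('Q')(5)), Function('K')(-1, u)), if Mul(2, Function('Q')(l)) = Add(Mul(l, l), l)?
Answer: -40365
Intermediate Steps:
Function('Q')(l) = Add(Mul(Rational(1, 2), l), Mul(Rational(1, 2), Pow(l, 2))) (Function('Q')(l) = Mul(Rational(1, 2), Add(Mul(l, l), l)) = Mul(Rational(1, 2), Add(Pow(l, 2), l)) = Mul(Rational(1, 2), Add(l, Pow(l, 2))) = Add(Mul(Rational(1, 2), l), Mul(Rational(1, 2), Pow(l, 2))))
Function('K')(c, Y) = Add(Mul(-99, c), Mul(5, Y))
Function('L')(M) = Mul(-9, M)
Mul(Function('L')(Function('Q')(5)), Function('K')(-1, u)) = Mul(Mul(-9, Mul(Rational(1, 2), 5, Add(1, 5))), Add(Mul(-99, -1), Mul(5, 40))) = Mul(Mul(-9, Mul(Rational(1, 2), 5, 6)), Add(99, 200)) = Mul(Mul(-9, 15), 299) = Mul(-135, 299) = -40365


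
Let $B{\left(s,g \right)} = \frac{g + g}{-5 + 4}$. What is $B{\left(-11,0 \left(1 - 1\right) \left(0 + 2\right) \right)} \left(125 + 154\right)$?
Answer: $0$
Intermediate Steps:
$B{\left(s,g \right)} = - 2 g$ ($B{\left(s,g \right)} = \frac{2 g}{-1} = 2 g \left(-1\right) = - 2 g$)
$B{\left(-11,0 \left(1 - 1\right) \left(0 + 2\right) \right)} \left(125 + 154\right) = - 2 \cdot 0 \left(1 - 1\right) \left(0 + 2\right) \left(125 + 154\right) = - 2 \cdot 0 \cdot 0 \cdot 2 \cdot 279 = - 2 \cdot 0 \cdot 2 \cdot 279 = \left(-2\right) 0 \cdot 279 = 0 \cdot 279 = 0$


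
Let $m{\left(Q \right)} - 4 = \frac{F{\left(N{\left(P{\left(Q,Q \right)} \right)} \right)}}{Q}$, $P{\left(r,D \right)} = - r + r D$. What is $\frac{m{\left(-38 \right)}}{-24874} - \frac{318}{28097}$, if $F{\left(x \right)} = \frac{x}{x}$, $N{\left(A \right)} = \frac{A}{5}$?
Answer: $- \frac{304820063}{26557621564} \approx -0.011478$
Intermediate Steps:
$P{\left(r,D \right)} = - r + D r$
$N{\left(A \right)} = \frac{A}{5}$ ($N{\left(A \right)} = A \frac{1}{5} = \frac{A}{5}$)
$F{\left(x \right)} = 1$
$m{\left(Q \right)} = 4 + \frac{1}{Q}$ ($m{\left(Q \right)} = 4 + 1 \frac{1}{Q} = 4 + \frac{1}{Q}$)
$\frac{m{\left(-38 \right)}}{-24874} - \frac{318}{28097} = \frac{4 + \frac{1}{-38}}{-24874} - \frac{318}{28097} = \left(4 - \frac{1}{38}\right) \left(- \frac{1}{24874}\right) - \frac{318}{28097} = \frac{151}{38} \left(- \frac{1}{24874}\right) - \frac{318}{28097} = - \frac{151}{945212} - \frac{318}{28097} = - \frac{304820063}{26557621564}$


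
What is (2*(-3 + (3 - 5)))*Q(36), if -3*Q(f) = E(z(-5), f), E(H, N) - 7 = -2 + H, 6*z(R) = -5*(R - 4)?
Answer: 125/3 ≈ 41.667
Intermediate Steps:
z(R) = 10/3 - 5*R/6 (z(R) = (-5*(R - 4))/6 = (-5*(-4 + R))/6 = (20 - 5*R)/6 = 10/3 - 5*R/6)
E(H, N) = 5 + H (E(H, N) = 7 + (-2 + H) = 5 + H)
Q(f) = -25/6 (Q(f) = -(5 + (10/3 - ⅚*(-5)))/3 = -(5 + (10/3 + 25/6))/3 = -(5 + 15/2)/3 = -⅓*25/2 = -25/6)
(2*(-3 + (3 - 5)))*Q(36) = (2*(-3 + (3 - 5)))*(-25/6) = (2*(-3 - 2))*(-25/6) = (2*(-5))*(-25/6) = -10*(-25/6) = 125/3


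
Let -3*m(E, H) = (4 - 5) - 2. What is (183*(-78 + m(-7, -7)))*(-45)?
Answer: 634095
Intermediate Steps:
m(E, H) = 1 (m(E, H) = -((4 - 5) - 2)/3 = -(-1 - 2)/3 = -⅓*(-3) = 1)
(183*(-78 + m(-7, -7)))*(-45) = (183*(-78 + 1))*(-45) = (183*(-77))*(-45) = -14091*(-45) = 634095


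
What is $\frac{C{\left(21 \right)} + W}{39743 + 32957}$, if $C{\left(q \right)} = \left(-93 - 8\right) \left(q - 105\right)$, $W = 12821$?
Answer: $\frac{4261}{14540} \approx 0.29305$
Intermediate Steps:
$C{\left(q \right)} = 10605 - 101 q$ ($C{\left(q \right)} = - 101 \left(-105 + q\right) = 10605 - 101 q$)
$\frac{C{\left(21 \right)} + W}{39743 + 32957} = \frac{\left(10605 - 2121\right) + 12821}{39743 + 32957} = \frac{\left(10605 - 2121\right) + 12821}{72700} = \left(8484 + 12821\right) \frac{1}{72700} = 21305 \cdot \frac{1}{72700} = \frac{4261}{14540}$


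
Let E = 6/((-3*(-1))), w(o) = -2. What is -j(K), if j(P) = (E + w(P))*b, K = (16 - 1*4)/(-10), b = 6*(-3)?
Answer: 0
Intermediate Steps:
E = 2 (E = 6/3 = 6*(⅓) = 2)
b = -18
K = -6/5 (K = (16 - 4)*(-⅒) = 12*(-⅒) = -6/5 ≈ -1.2000)
j(P) = 0 (j(P) = (2 - 2)*(-18) = 0*(-18) = 0)
-j(K) = -1*0 = 0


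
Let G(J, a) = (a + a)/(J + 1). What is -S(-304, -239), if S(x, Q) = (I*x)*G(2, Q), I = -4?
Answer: 581248/3 ≈ 1.9375e+5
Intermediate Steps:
G(J, a) = 2*a/(1 + J) (G(J, a) = (2*a)/(1 + J) = 2*a/(1 + J))
S(x, Q) = -8*Q*x/3 (S(x, Q) = (-4*x)*(2*Q/(1 + 2)) = (-4*x)*(2*Q/3) = -8*Q*x/3)
-S(-304, -239) = -(-8)*(-239)*(-304)/3 = -1*(-581248/3) = 581248/3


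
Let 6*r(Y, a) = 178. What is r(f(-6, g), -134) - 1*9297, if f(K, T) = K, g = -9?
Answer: -27802/3 ≈ -9267.3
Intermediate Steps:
r(Y, a) = 89/3 (r(Y, a) = (⅙)*178 = 89/3)
r(f(-6, g), -134) - 1*9297 = 89/3 - 1*9297 = 89/3 - 9297 = -27802/3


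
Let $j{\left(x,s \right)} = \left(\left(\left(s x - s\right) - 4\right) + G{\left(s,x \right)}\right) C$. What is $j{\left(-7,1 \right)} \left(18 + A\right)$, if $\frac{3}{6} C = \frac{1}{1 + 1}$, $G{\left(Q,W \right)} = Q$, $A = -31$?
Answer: $143$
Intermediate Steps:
$C = 1$ ($C = \frac{2}{1 + 1} = \frac{2}{2} = 2 \cdot \frac{1}{2} = 1$)
$j{\left(x,s \right)} = -4 + s x$ ($j{\left(x,s \right)} = \left(\left(\left(s x - s\right) - 4\right) + s\right) 1 = \left(\left(\left(- s + s x\right) - 4\right) + s\right) 1 = \left(\left(-4 - s + s x\right) + s\right) 1 = \left(-4 + s x\right) 1 = -4 + s x$)
$j{\left(-7,1 \right)} \left(18 + A\right) = \left(-4 + 1 \left(-7\right)\right) \left(18 - 31\right) = \left(-4 - 7\right) \left(-13\right) = \left(-11\right) \left(-13\right) = 143$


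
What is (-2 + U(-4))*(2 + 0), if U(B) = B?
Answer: -12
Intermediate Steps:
(-2 + U(-4))*(2 + 0) = (-2 - 4)*(2 + 0) = -6*2 = -12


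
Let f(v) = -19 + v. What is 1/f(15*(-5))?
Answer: -1/94 ≈ -0.010638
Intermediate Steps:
1/f(15*(-5)) = 1/(-19 + 15*(-5)) = 1/(-19 - 75) = 1/(-94) = -1/94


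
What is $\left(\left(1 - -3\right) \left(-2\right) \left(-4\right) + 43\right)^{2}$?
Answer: $5625$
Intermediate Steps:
$\left(\left(1 - -3\right) \left(-2\right) \left(-4\right) + 43\right)^{2} = \left(\left(1 + 3\right) \left(-2\right) \left(-4\right) + 43\right)^{2} = \left(4 \left(-2\right) \left(-4\right) + 43\right)^{2} = \left(\left(-8\right) \left(-4\right) + 43\right)^{2} = \left(32 + 43\right)^{2} = 75^{2} = 5625$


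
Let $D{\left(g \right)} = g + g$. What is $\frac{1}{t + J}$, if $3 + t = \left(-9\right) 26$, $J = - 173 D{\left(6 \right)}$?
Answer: $- \frac{1}{2313} \approx -0.00043234$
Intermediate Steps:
$D{\left(g \right)} = 2 g$
$J = -2076$ ($J = - 173 \cdot 2 \cdot 6 = \left(-173\right) 12 = -2076$)
$t = -237$ ($t = -3 - 234 = -237$)
$\frac{1}{t + J} = \frac{1}{-237 - 2076} = \frac{1}{-2313} = - \frac{1}{2313}$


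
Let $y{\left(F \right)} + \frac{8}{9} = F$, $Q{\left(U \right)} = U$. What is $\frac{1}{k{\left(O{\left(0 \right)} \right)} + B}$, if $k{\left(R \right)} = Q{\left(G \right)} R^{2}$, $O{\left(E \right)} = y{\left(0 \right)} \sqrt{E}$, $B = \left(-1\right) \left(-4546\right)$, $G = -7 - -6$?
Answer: $\frac{1}{4546} \approx 0.00021997$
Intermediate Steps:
$G = -1$ ($G = -7 + 6 = -1$)
$y{\left(F \right)} = - \frac{8}{9} + F$
$B = 4546$
$O{\left(E \right)} = - \frac{8 \sqrt{E}}{9}$ ($O{\left(E \right)} = \left(- \frac{8}{9} + 0\right) \sqrt{E} = - \frac{8 \sqrt{E}}{9}$)
$k{\left(R \right)} = - R^{2}$
$\frac{1}{k{\left(O{\left(0 \right)} \right)} + B} = \frac{1}{- \left(- \frac{8 \sqrt{0}}{9}\right)^{2} + 4546} = \frac{1}{- \left(\left(- \frac{8}{9}\right) 0\right)^{2} + 4546} = \frac{1}{- 0^{2} + 4546} = \frac{1}{\left(-1\right) 0 + 4546} = \frac{1}{0 + 4546} = \frac{1}{4546}$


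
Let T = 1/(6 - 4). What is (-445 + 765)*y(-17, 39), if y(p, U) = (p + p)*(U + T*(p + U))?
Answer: -544000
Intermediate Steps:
T = 1/2 ≈ 0.50000
y(p, U) = 2*p*(p/2 + 3*U/2) (y(p, U) = (p + p)*(U + (p + U)/2) = (2*p)*(U + (U + p)/2) = (2*p)*(U + (U/2 + p/2)) = (2*p)*(p/2 + 3*U/2) = 2*p*(p/2 + 3*U/2))
(-445 + 765)*y(-17, 39) = (-445 + 765)*(-17*(-17 + 3*39)) = 320*(-17*(-17 + 117)) = 320*(-17*100) = 320*(-1700) = -544000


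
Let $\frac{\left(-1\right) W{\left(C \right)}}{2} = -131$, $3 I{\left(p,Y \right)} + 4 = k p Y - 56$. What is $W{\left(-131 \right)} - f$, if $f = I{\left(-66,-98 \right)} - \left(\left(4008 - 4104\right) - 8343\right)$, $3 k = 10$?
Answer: $- \frac{46031}{3} \approx -15344.0$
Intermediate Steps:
$k = \frac{10}{3}$ ($k = \frac{1}{3} \cdot 10 = \frac{10}{3} \approx 3.3333$)
$I{\left(p,Y \right)} = -20 + \frac{10 Y p}{9}$ ($I{\left(p,Y \right)} = - \frac{4}{3} + \frac{\frac{10 p}{3} Y - 56}{3} = - \frac{4}{3} + \frac{\frac{10 Y p}{3} - 56}{3} = - \frac{4}{3} + \frac{-56 + \frac{10 Y p}{3}}{3} = - \frac{4}{3} + \left(- \frac{56}{3} + \frac{10 Y p}{9}\right) = -20 + \frac{10 Y p}{9}$)
$W{\left(C \right)} = 262$ ($W{\left(C \right)} = \left(-2\right) \left(-131\right) = 262$)
$f = \frac{46817}{3}$ ($f = \left(-20 + \frac{10}{9} \left(-98\right) \left(-66\right)\right) - \left(\left(4008 - 4104\right) - 8343\right) = \left(-20 + \frac{21560}{3}\right) - \left(-96 - 8343\right) = \frac{21500}{3} - -8439 = \frac{21500}{3} + 8439 = \frac{46817}{3} \approx 15606.0$)
$W{\left(-131 \right)} - f = 262 - \frac{46817}{3} = - \frac{46031}{3}$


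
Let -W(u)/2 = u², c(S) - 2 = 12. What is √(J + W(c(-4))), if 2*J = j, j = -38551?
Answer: I*√78670/2 ≈ 140.24*I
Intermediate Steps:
c(S) = 14 (c(S) = 2 + 12 = 14)
W(u) = -2*u²
J = -38551/2 (J = (½)*(-38551) = -38551/2 ≈ -19276.)
√(J + W(c(-4))) = √(-38551/2 - 2*14²) = √(-38551/2 - 2*196) = √(-38551/2 - 392) = √(-39335/2) = I*√78670/2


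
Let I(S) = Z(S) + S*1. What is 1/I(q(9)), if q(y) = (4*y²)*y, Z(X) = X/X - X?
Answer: 1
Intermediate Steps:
Z(X) = 1 - X
q(y) = 4*y³
I(S) = 1 (I(S) = (1 - S) + S*1 = (1 - S) + S = 1)
1/I(q(9)) = 1/1 = 1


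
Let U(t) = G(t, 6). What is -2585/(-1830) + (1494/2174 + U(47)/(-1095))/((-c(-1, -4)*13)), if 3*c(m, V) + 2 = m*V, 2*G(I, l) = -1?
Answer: 5033606599/3775520580 ≈ 1.3332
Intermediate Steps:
G(I, l) = -½ (G(I, l) = (½)*(-1) = -½)
U(t) = -½
c(m, V) = -⅔ + V*m/3 (c(m, V) = -⅔ + (m*V)/3 = -⅔ + (V*m)/3 = -⅔ + V*m/3)
-2585/(-1830) + (1494/2174 + U(47)/(-1095))/((-c(-1, -4)*13)) = -2585/(-1830) + (1494/2174 - ½/(-1095))/((-(-⅔ + (⅓)*(-4)*(-1))*13)) = -2585*(-1/1830) + (1494*(1/2174) - ½*(-1/1095))/((-(-⅔ + 4/3)*13)) = 517/366 + (747/1087 + 1/2190)/((-1*⅔*13)) = 517/366 + 1637017/(2380530*((-⅔*13))) = 517/366 + 1637017/(2380530*(-26/3)) = 517/366 + (1637017/2380530)*(-3/26) = 517/366 - 1637017/20631260 = 5033606599/3775520580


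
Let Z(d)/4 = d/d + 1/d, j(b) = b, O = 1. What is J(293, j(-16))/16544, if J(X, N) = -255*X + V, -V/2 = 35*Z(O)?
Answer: -75275/16544 ≈ -4.5500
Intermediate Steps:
Z(d) = 4 + 4/d (Z(d) = 4*(d/d + 1/d) = 4*(1 + 1/d) = 4 + 4/d)
V = -560 (V = -70*(4 + 4/1) = -70*(4 + 4*1) = -70*(4 + 4) = -70*8 = -2*280 = -560)
J(X, N) = -560 - 255*X (J(X, N) = -255*X - 560 = -560 - 255*X)
J(293, j(-16))/16544 = (-560 - 255*293)/16544 = (-560 - 74715)*(1/16544) = -75275*1/16544 = -75275/16544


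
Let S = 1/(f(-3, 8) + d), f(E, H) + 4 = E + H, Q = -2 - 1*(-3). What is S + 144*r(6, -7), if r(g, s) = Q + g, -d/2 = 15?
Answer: 29231/29 ≈ 1008.0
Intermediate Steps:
d = -30 (d = -2*15 = -30)
Q = 1 (Q = -2 + 3 = 1)
f(E, H) = -4 + E + H (f(E, H) = -4 + (E + H) = -4 + E + H)
r(g, s) = 1 + g
S = -1/29 (S = 1/((-4 - 3 + 8) - 30) = 1/(1 - 30) = 1/(-29) = -1/29 ≈ -0.034483)
S + 144*r(6, -7) = -1/29 + 144*(1 + 6) = -1/29 + 144*7 = -1/29 + 1008 = 29231/29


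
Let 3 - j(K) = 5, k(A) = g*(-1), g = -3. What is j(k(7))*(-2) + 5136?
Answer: 5140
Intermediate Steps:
k(A) = 3 (k(A) = -3*(-1) = 3)
j(K) = -2 (j(K) = 3 - 1*5 = 3 - 5 = -2)
j(k(7))*(-2) + 5136 = -2*(-2) + 5136 = 4 + 5136 = 5140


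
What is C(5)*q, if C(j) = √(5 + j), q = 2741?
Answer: 2741*√10 ≈ 8667.8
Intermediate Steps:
C(5)*q = √(5 + 5)*2741 = √10*2741 = 2741*√10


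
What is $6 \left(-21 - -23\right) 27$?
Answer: $324$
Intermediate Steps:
$6 \left(-21 - -23\right) 27 = 6 \left(-21 + 23\right) 27 = 6 \cdot 2 \cdot 27 = 12 \cdot 27 = 324$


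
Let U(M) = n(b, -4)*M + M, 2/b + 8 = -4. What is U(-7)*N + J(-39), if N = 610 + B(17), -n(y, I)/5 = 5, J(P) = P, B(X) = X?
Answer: 105297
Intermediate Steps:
b = -⅙ (b = 2/(-8 - 4) = 2/(-12) = 2*(-1/12) = -⅙ ≈ -0.16667)
n(y, I) = -25 (n(y, I) = -5*5 = -25)
U(M) = -24*M (U(M) = -25*M + M = -24*M)
N = 627 (N = 610 + 17 = 627)
U(-7)*N + J(-39) = -24*(-7)*627 - 39 = 168*627 - 39 = 105336 - 39 = 105297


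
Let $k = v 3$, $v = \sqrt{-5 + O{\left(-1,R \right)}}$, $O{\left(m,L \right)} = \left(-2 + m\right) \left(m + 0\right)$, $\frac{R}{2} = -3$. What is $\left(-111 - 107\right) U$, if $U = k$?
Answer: $- 654 i \sqrt{2} \approx - 924.9 i$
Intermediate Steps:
$R = -6$ ($R = 2 \left(-3\right) = -6$)
$O{\left(m,L \right)} = m \left(-2 + m\right)$ ($O{\left(m,L \right)} = \left(-2 + m\right) m = m \left(-2 + m\right)$)
$v = i \sqrt{2}$ ($v = \sqrt{-5 - \left(-2 - 1\right)} = \sqrt{-5 - -3} = \sqrt{-5 + 3} = \sqrt{-2} = i \sqrt{2} \approx 1.4142 i$)
$k = 3 i \sqrt{2}$ ($k = i \sqrt{2} \cdot 3 = 3 i \sqrt{2} \approx 4.2426 i$)
$U = 3 i \sqrt{2} \approx 4.2426 i$
$\left(-111 - 107\right) U = \left(-111 - 107\right) 3 i \sqrt{2} = - 218 \cdot 3 i \sqrt{2} = - 654 i \sqrt{2}$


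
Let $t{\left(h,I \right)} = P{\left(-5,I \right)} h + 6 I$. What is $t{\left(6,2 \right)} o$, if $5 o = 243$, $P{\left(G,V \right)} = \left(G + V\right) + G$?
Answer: $- \frac{8748}{5} \approx -1749.6$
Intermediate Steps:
$P{\left(G,V \right)} = V + 2 G$
$o = \frac{243}{5}$ ($o = \frac{1}{5} \cdot 243 = \frac{243}{5} \approx 48.6$)
$t{\left(h,I \right)} = 6 I + h \left(-10 + I\right)$ ($t{\left(h,I \right)} = \left(I + 2 \left(-5\right)\right) h + 6 I = \left(I - 10\right) h + 6 I = \left(-10 + I\right) h + 6 I = h \left(-10 + I\right) + 6 I = 6 I + h \left(-10 + I\right)$)
$t{\left(6,2 \right)} o = \left(6 \cdot 2 + 6 \left(-10 + 2\right)\right) \frac{243}{5} = \left(12 + 6 \left(-8\right)\right) \frac{243}{5} = \left(12 - 48\right) \frac{243}{5} = \left(-36\right) \frac{243}{5} = - \frac{8748}{5}$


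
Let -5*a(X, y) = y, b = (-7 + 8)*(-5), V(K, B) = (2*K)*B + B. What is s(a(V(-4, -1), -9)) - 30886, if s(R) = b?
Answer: -30891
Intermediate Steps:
V(K, B) = B + 2*B*K (V(K, B) = 2*B*K + B = B + 2*B*K)
b = -5 (b = 1*(-5) = -5)
a(X, y) = -y/5
s(R) = -5
s(a(V(-4, -1), -9)) - 30886 = -5 - 30886 = -30891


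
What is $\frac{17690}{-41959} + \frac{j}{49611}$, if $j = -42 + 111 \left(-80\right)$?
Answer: $- \frac{417325596}{693875983} \approx -0.60144$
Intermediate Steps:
$j = -8922$ ($j = -42 - 8880 = -8922$)
$\frac{17690}{-41959} + \frac{j}{49611} = \frac{17690}{-41959} - \frac{8922}{49611} = 17690 \left(- \frac{1}{41959}\right) - \frac{2974}{16537} = - \frac{17690}{41959} - \frac{2974}{16537} = - \frac{417325596}{693875983}$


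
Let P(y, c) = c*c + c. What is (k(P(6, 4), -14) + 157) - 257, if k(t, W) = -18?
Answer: -118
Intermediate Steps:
P(y, c) = c + c² (P(y, c) = c² + c = c + c²)
(k(P(6, 4), -14) + 157) - 257 = (-18 + 157) - 257 = 139 - 257 = -118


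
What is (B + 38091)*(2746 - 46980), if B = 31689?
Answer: -3086648520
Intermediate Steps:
(B + 38091)*(2746 - 46980) = (31689 + 38091)*(2746 - 46980) = 69780*(-44234) = -3086648520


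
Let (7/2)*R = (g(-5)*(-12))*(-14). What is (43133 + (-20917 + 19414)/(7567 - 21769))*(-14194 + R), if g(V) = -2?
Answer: -486317572945/789 ≈ -6.1637e+8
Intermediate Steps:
R = -96 (R = 2*(-2*(-12)*(-14))/7 = 2*(24*(-14))/7 = (2/7)*(-336) = -96)
(43133 + (-20917 + 19414)/(7567 - 21769))*(-14194 + R) = (43133 + (-20917 + 19414)/(7567 - 21769))*(-14194 - 96) = (43133 - 1503/(-14202))*(-14290) = (43133 - 1503*(-1/14202))*(-14290) = (43133 + 167/1578)*(-14290) = (68064041/1578)*(-14290) = -486317572945/789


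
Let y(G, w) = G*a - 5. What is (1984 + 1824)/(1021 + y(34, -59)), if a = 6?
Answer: 952/305 ≈ 3.1213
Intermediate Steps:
y(G, w) = -5 + 6*G (y(G, w) = G*6 - 5 = 6*G - 5 = -5 + 6*G)
(1984 + 1824)/(1021 + y(34, -59)) = (1984 + 1824)/(1021 + (-5 + 6*34)) = 3808/(1021 + (-5 + 204)) = 3808/(1021 + 199) = 3808/1220 = 3808*(1/1220) = 952/305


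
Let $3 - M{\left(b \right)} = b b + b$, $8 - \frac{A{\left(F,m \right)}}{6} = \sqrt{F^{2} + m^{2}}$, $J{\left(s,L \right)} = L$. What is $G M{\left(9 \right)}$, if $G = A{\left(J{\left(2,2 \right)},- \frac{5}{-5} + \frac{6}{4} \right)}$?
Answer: $-4176 + 261 \sqrt{41} \approx -2504.8$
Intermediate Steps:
$A{\left(F,m \right)} = 48 - 6 \sqrt{F^{2} + m^{2}}$
$G = 48 - 3 \sqrt{41}$ ($G = 48 - 6 \sqrt{2^{2} + \left(- \frac{5}{-5} + \frac{6}{4}\right)^{2}} = 48 - 6 \sqrt{4 + \left(\left(-5\right) \left(- \frac{1}{5}\right) + 6 \cdot \frac{1}{4}\right)^{2}} = 48 - 6 \sqrt{4 + \left(1 + \frac{3}{2}\right)^{2}} = 48 - 6 \sqrt{4 + \left(\frac{5}{2}\right)^{2}} = 48 - 6 \sqrt{4 + \frac{25}{4}} = 48 - 6 \sqrt{\frac{41}{4}} = 48 - 6 \frac{\sqrt{41}}{2} = 48 - 3 \sqrt{41} \approx 28.791$)
$M{\left(b \right)} = 3 - b - b^{2}$ ($M{\left(b \right)} = 3 - \left(b b + b\right) = 3 - \left(b^{2} + b\right) = 3 - \left(b + b^{2}\right) = 3 - b - b^{2}$)
$G M{\left(9 \right)} = \left(48 - 3 \sqrt{41}\right) \left(3 - 9 - 9^{2}\right) = \left(48 - 3 \sqrt{41}\right) \left(3 - 9 - 81\right) = \left(48 - 3 \sqrt{41}\right) \left(-87\right) = -4176 + 261 \sqrt{41}$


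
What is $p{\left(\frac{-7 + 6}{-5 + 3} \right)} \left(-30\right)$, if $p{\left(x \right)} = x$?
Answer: $-15$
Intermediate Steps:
$p{\left(\frac{-7 + 6}{-5 + 3} \right)} \left(-30\right) = \frac{-7 + 6}{-5 + 3} \left(-30\right) = - \frac{1}{-2} \left(-30\right) = \left(-1\right) \left(- \frac{1}{2}\right) \left(-30\right) = \frac{1}{2} \left(-30\right) = -15$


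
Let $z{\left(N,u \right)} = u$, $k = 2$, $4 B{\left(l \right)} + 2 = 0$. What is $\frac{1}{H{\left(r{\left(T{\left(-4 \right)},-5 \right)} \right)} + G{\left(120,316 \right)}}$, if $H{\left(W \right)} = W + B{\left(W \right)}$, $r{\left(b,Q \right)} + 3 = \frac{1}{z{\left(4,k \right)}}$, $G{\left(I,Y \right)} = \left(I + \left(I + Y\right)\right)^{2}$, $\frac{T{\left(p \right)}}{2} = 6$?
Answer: $\frac{1}{309133} \approx 3.2349 \cdot 10^{-6}$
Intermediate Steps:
$T{\left(p \right)} = 12$ ($T{\left(p \right)} = 2 \cdot 6 = 12$)
$B{\left(l \right)} = - \frac{1}{2}$ ($B{\left(l \right)} = - \frac{1}{2} + \frac{1}{4} \cdot 0 = - \frac{1}{2} + 0 = - \frac{1}{2}$)
$G{\left(I,Y \right)} = \left(Y + 2 I\right)^{2}$
$r{\left(b,Q \right)} = - \frac{5}{2}$ ($r{\left(b,Q \right)} = -3 + \frac{1}{2} = - \frac{5}{2}$)
$H{\left(W \right)} = - \frac{1}{2} + W$ ($H{\left(W \right)} = W - \frac{1}{2} = - \frac{1}{2} + W$)
$\frac{1}{H{\left(r{\left(T{\left(-4 \right)},-5 \right)} \right)} + G{\left(120,316 \right)}} = \frac{1}{\left(- \frac{1}{2} - \frac{5}{2}\right) + \left(316 + 2 \cdot 120\right)^{2}} = \frac{1}{-3 + \left(316 + 240\right)^{2}} = \frac{1}{-3 + 556^{2}} = \frac{1}{-3 + 309136} = \frac{1}{309133}$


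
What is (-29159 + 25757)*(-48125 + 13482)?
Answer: 117855486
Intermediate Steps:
(-29159 + 25757)*(-48125 + 13482) = -3402*(-34643) = 117855486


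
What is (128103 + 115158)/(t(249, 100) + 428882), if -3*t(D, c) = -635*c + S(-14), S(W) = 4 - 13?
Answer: 729783/1350155 ≈ 0.54052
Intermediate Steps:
S(W) = -9
t(D, c) = 3 + 635*c/3 (t(D, c) = -(-635*c - 9)/3 = -(-9 - 635*c)/3 = 3 + 635*c/3)
(128103 + 115158)/(t(249, 100) + 428882) = (128103 + 115158)/((3 + (635/3)*100) + 428882) = 243261/((3 + 63500/3) + 428882) = 243261/(63509/3 + 428882) = 243261/(1350155/3) = 243261*(3/1350155) = 729783/1350155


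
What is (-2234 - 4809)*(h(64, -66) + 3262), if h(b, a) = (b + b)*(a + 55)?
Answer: -13057722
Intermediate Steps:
h(b, a) = 2*b*(55 + a) (h(b, a) = (2*b)*(55 + a) = 2*b*(55 + a))
(-2234 - 4809)*(h(64, -66) + 3262) = (-2234 - 4809)*(2*64*(55 - 66) + 3262) = -7043*(2*64*(-11) + 3262) = -7043*(-1408 + 3262) = -7043*1854 = -13057722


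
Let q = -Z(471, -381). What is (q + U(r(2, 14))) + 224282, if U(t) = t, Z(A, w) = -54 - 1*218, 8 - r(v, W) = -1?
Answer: 224563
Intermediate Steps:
r(v, W) = 9 (r(v, W) = 8 - 1*(-1) = 8 + 1 = 9)
Z(A, w) = -272 (Z(A, w) = -54 - 218 = -272)
q = 272 (q = -1*(-272) = 272)
(q + U(r(2, 14))) + 224282 = (272 + 9) + 224282 = 281 + 224282 = 224563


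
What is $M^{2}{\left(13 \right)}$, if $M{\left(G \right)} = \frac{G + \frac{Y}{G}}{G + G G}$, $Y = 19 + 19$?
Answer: $\frac{42849}{5597956} \approx 0.0076544$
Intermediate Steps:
$Y = 38$
$M{\left(G \right)} = \frac{G + \frac{38}{G}}{G + G^{2}}$ ($M{\left(G \right)} = \frac{G + \frac{38}{G}}{G + G G} = \frac{G + \frac{38}{G}}{G + G^{2}}$)
$M^{2}{\left(13 \right)} = \left(\frac{38 + 13^{2}}{169 \left(1 + 13\right)}\right)^{2} = \left(\frac{38 + 169}{169 \cdot 14}\right)^{2} = \left(\frac{1}{169} \cdot \frac{1}{14} \cdot 207\right)^{2} = \left(\frac{207}{2366}\right)^{2} = \frac{42849}{5597956}$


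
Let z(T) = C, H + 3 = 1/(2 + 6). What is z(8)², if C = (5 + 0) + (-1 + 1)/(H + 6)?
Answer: 25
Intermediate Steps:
H = -23/8 (H = -3 + 1/(2 + 6) = -3 + 1/8 = -3 + ⅛ = -23/8 ≈ -2.8750)
C = 5 (C = (5 + 0) + (-1 + 1)/(-23/8 + 6) = 5 + 0/(25/8) = 5 + 0*(8/25) = 5 + 0 = 5)
z(T) = 5
z(8)² = 5² = 25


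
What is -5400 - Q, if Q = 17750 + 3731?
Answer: -26881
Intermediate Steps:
Q = 21481
-5400 - Q = -5400 - 1*21481 = -5400 - 21481 = -26881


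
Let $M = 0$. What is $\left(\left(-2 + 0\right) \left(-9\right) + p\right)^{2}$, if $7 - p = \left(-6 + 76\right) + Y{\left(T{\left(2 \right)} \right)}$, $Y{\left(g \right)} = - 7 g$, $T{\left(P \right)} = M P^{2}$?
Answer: $2025$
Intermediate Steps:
$T{\left(P \right)} = 0$ ($T{\left(P \right)} = 0 P^{2} = 0$)
$p = -63$ ($p = 7 - \left(\left(-6 + 76\right) - 0\right) = 7 - \left(70 + 0\right) = 7 - 70 = -63$)
$\left(\left(-2 + 0\right) \left(-9\right) + p\right)^{2} = \left(\left(-2 + 0\right) \left(-9\right) - 63\right)^{2} = \left(\left(-2\right) \left(-9\right) - 63\right)^{2} = \left(18 - 63\right)^{2} = \left(-45\right)^{2} = 2025$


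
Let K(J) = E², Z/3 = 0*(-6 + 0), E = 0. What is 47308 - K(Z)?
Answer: 47308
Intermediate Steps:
Z = 0 (Z = 3*(0*(-6 + 0)) = 3*(0*(-6)) = 3*0 = 0)
K(J) = 0 (K(J) = 0² = 0)
47308 - K(Z) = 47308 - 1*0 = 47308 + 0 = 47308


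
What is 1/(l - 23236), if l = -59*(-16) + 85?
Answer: -1/22207 ≈ -4.5031e-5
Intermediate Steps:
l = 1029 (l = 944 + 85 = 1029)
1/(l - 23236) = 1/(1029 - 23236) = 1/(-22207) = -1/22207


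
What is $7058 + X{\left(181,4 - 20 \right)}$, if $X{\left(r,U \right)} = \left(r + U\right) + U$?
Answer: $7207$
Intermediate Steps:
$X{\left(r,U \right)} = r + 2 U$ ($X{\left(r,U \right)} = \left(U + r\right) + U = r + 2 U$)
$7058 + X{\left(181,4 - 20 \right)} = 7058 + \left(181 + 2 \left(4 - 20\right)\right) = 7058 + \left(181 + 2 \left(-16\right)\right) = 7058 + \left(181 - 32\right) = 7058 + 149 = 7207$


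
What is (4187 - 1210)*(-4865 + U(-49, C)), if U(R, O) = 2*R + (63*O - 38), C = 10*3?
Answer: -9261447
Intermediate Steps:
C = 30
U(R, O) = -38 + 2*R + 63*O (U(R, O) = 2*R + (-38 + 63*O) = -38 + 2*R + 63*O)
(4187 - 1210)*(-4865 + U(-49, C)) = (4187 - 1210)*(-4865 + (-38 + 2*(-49) + 63*30)) = 2977*(-4865 + (-38 - 98 + 1890)) = 2977*(-4865 + 1754) = 2977*(-3111) = -9261447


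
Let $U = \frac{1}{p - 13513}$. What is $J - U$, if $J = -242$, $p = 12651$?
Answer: $- \frac{208603}{862} \approx -242.0$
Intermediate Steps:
$U = - \frac{1}{862}$ ($U = \frac{1}{12651 - 13513} = \frac{1}{-862} = - \frac{1}{862} \approx -0.0011601$)
$J - U = -242 - - \frac{1}{862} = -242 + \frac{1}{862} = - \frac{208603}{862}$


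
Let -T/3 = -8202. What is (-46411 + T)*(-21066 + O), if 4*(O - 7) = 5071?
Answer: 1726192825/4 ≈ 4.3155e+8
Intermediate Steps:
T = 24606 (T = -3*(-8202) = 24606)
O = 5099/4 (O = 7 + (1/4)*5071 = 7 + 5071/4 = 5099/4 ≈ 1274.8)
(-46411 + T)*(-21066 + O) = (-46411 + 24606)*(-21066 + 5099/4) = -21805*(-79165/4) = 1726192825/4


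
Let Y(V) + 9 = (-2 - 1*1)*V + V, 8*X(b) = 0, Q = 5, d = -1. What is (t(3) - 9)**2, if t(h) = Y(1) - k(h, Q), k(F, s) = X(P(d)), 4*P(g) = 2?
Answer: 400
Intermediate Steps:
P(g) = 1/2 (P(g) = (1/4)*2 = 1/2)
X(b) = 0 (X(b) = (1/8)*0 = 0)
Y(V) = -9 - 2*V (Y(V) = -9 + ((-2 - 1*1)*V + V) = -9 + ((-2 - 1)*V + V) = -9 + (-3*V + V) = -9 - 2*V)
k(F, s) = 0
t(h) = -11 (t(h) = (-9 - 2*1) - 1*0 = (-9 - 2) + 0 = -11 + 0 = -11)
(t(3) - 9)**2 = (-11 - 9)**2 = (-20)**2 = 400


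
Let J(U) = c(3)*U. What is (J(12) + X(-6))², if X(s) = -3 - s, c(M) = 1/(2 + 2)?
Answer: 36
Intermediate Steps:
c(M) = ¼ (c(M) = 1/4 = ¼)
J(U) = U/4
(J(12) + X(-6))² = ((¼)*12 + (-3 - 1*(-6)))² = (3 + (-3 + 6))² = (3 + 3)² = 6² = 36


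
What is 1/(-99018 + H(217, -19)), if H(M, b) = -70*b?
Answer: -1/97688 ≈ -1.0237e-5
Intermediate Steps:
1/(-99018 + H(217, -19)) = 1/(-99018 - 70*(-19)) = 1/(-99018 + 1330) = 1/(-97688) = -1/97688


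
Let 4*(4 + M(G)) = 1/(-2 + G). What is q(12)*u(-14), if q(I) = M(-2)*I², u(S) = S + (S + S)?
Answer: 24570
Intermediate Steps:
u(S) = 3*S (u(S) = S + 2*S = 3*S)
M(G) = -4 + 1/(4*(-2 + G))
q(I) = -65*I²/16 (q(I) = ((33 - 16*(-2))/(4*(-2 - 2)))*I² = ((¼)*(33 + 32)/(-4))*I² = ((¼)*(-¼)*65)*I² = -65*I²/16)
q(12)*u(-14) = (-65/16*12²)*(3*(-14)) = -65/16*144*(-42) = -585*(-42) = 24570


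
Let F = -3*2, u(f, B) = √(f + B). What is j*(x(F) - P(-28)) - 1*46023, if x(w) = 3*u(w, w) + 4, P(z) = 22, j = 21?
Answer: -46401 + 126*I*√3 ≈ -46401.0 + 218.24*I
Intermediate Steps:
u(f, B) = √(B + f)
F = -6
x(w) = 4 + 3*√2*√w (x(w) = 3*√(w + w) + 4 = 3*√(2*w) + 4 = 3*(√2*√w) + 4 = 3*√2*√w + 4 = 4 + 3*√2*√w)
j*(x(F) - P(-28)) - 1*46023 = 21*((4 + 3*√2*√(-6)) - 1*22) - 1*46023 = 21*((4 + 3*√2*(I*√6)) - 22) - 46023 = 21*((4 + 6*I*√3) - 22) - 46023 = 21*(-18 + 6*I*√3) - 46023 = (-378 + 126*I*√3) - 46023 = -46401 + 126*I*√3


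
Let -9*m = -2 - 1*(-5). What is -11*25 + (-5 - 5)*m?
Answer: -815/3 ≈ -271.67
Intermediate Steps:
m = -1/3 (m = -(-2 - 1*(-5))/9 = -(-2 + 5)/9 = -1/9*3 = -1/3 ≈ -0.33333)
-11*25 + (-5 - 5)*m = -11*25 + (-5 - 5)*(-1/3) = -275 - 10*(-1/3) = -275 + 10/3 = -815/3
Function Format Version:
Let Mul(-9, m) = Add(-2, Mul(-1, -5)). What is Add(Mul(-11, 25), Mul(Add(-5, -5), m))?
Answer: Rational(-815, 3) ≈ -271.67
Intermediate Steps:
m = Rational(-1, 3) (m = Mul(Rational(-1, 9), Add(-2, Mul(-1, -5))) = Mul(Rational(-1, 9), Add(-2, 5)) = Mul(Rational(-1, 9), 3) = Rational(-1, 3) ≈ -0.33333)
Add(Mul(-11, 25), Mul(Add(-5, -5), m)) = Add(Mul(-11, 25), Mul(Add(-5, -5), Rational(-1, 3))) = Add(-275, Mul(-10, Rational(-1, 3))) = Add(-275, Rational(10, 3)) = Rational(-815, 3)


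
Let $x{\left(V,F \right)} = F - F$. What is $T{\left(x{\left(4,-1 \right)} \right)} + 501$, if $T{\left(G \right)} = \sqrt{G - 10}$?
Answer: $501 + i \sqrt{10} \approx 501.0 + 3.1623 i$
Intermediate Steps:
$x{\left(V,F \right)} = 0$
$T{\left(G \right)} = \sqrt{-10 + G}$
$T{\left(x{\left(4,-1 \right)} \right)} + 501 = \sqrt{-10 + 0} + 501 = \sqrt{-10} + 501 = i \sqrt{10} + 501 = 501 + i \sqrt{10}$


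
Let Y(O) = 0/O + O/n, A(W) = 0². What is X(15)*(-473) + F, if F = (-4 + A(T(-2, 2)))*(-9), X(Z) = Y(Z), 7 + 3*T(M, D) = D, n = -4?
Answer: 7239/4 ≈ 1809.8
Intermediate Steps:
T(M, D) = -7/3 + D/3
A(W) = 0
Y(O) = -O/4 (Y(O) = 0/O + O/(-4) = 0 + O*(-¼) = 0 - O/4 = -O/4)
X(Z) = -Z/4
F = 36 (F = (-4 + 0)*(-9) = -4*(-9) = 36)
X(15)*(-473) + F = -¼*15*(-473) + 36 = -15/4*(-473) + 36 = 7095/4 + 36 = 7239/4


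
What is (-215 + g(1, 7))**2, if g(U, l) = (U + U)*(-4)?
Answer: 49729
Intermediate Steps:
g(U, l) = -8*U (g(U, l) = (2*U)*(-4) = -8*U)
(-215 + g(1, 7))**2 = (-215 - 8*1)**2 = (-215 - 8)**2 = (-223)**2 = 49729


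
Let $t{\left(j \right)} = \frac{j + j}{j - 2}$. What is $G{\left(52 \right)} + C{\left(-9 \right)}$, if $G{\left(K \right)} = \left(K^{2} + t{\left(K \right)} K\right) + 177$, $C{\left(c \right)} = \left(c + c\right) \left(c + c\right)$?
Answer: $\frac{82829}{25} \approx 3313.2$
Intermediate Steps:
$C{\left(c \right)} = 4 c^{2}$ ($C{\left(c \right)} = 2 c 2 c = 4 c^{2}$)
$t{\left(j \right)} = \frac{2 j}{-2 + j}$
$G{\left(K \right)} = 177 + K^{2} + \frac{2 K^{2}}{-2 + K}$ ($G{\left(K \right)} = \left(K^{2} + \frac{2 K}{-2 + K} K\right) + 177 = \left(K^{2} + \frac{2 K^{2}}{-2 + K}\right) + 177 = 177 + K^{2} + \frac{2 K^{2}}{-2 + K}$)
$G{\left(52 \right)} + C{\left(-9 \right)} = \frac{-354 + 52^{3} + 177 \cdot 52}{-2 + 52} + 4 \left(-9\right)^{2} = \frac{-354 + 140608 + 9204}{50} + 4 \cdot 81 = \frac{1}{50} \cdot 149458 + 324 = \frac{74729}{25} + 324 = \frac{82829}{25}$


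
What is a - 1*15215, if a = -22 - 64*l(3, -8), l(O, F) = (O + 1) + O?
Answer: -15685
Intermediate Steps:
l(O, F) = 1 + 2*O (l(O, F) = (1 + O) + O = 1 + 2*O)
a = -470 (a = -22 - 64*(1 + 2*3) = -22 - 64*(1 + 6) = -22 - 64*7 = -22 - 448 = -470)
a - 1*15215 = -470 - 1*15215 = -470 - 15215 = -15685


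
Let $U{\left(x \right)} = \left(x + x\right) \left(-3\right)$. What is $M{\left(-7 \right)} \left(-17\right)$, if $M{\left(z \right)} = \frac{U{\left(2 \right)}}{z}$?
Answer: $- \frac{204}{7} \approx -29.143$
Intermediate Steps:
$U{\left(x \right)} = - 6 x$ ($U{\left(x \right)} = 2 x \left(-3\right) = - 6 x$)
$M{\left(z \right)} = - \frac{12}{z}$ ($M{\left(z \right)} = \frac{\left(-6\right) 2}{z} = - \frac{12}{z}$)
$M{\left(-7 \right)} \left(-17\right) = - \frac{12}{-7} \left(-17\right) = \left(-12\right) \left(- \frac{1}{7}\right) \left(-17\right) = \frac{12}{7} \left(-17\right) = - \frac{204}{7}$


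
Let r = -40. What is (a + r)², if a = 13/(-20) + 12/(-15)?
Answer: 687241/400 ≈ 1718.1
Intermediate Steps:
a = -29/20 (a = 13*(-1/20) + 12*(-1/15) = -13/20 - ⅘ = -29/20 ≈ -1.4500)
(a + r)² = (-29/20 - 40)² = (-829/20)² = 687241/400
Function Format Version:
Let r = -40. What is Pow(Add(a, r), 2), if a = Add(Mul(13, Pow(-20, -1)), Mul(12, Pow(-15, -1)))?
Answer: Rational(687241, 400) ≈ 1718.1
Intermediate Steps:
a = Rational(-29, 20) (a = Add(Mul(13, Rational(-1, 20)), Mul(12, Rational(-1, 15))) = Add(Rational(-13, 20), Rational(-4, 5)) = Rational(-29, 20) ≈ -1.4500)
Pow(Add(a, r), 2) = Pow(Add(Rational(-29, 20), -40), 2) = Pow(Rational(-829, 20), 2) = Rational(687241, 400)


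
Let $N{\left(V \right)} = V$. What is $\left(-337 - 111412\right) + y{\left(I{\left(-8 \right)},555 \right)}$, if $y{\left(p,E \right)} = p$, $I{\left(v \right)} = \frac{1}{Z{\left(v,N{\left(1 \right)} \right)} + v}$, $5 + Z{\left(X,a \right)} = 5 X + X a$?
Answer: $- \frac{6816690}{61} \approx -1.1175 \cdot 10^{5}$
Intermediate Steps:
$Z{\left(X,a \right)} = -5 + 5 X + X a$ ($Z{\left(X,a \right)} = -5 + \left(5 X + X a\right) = -5 + 5 X + X a$)
$I{\left(v \right)} = \frac{1}{-5 + 7 v}$ ($I{\left(v \right)} = \frac{1}{\left(-5 + 5 v + v 1\right) + v} = \frac{1}{\left(-5 + 5 v + v\right) + v} = \frac{1}{\left(-5 + 6 v\right) + v} = \frac{1}{-5 + 7 v}$)
$\left(-337 - 111412\right) + y{\left(I{\left(-8 \right)},555 \right)} = \left(-337 - 111412\right) + \frac{1}{-5 + 7 \left(-8\right)} = -111749 + \frac{1}{-5 - 56} = -111749 + \frac{1}{-61} = -111749 - \frac{1}{61} = - \frac{6816690}{61}$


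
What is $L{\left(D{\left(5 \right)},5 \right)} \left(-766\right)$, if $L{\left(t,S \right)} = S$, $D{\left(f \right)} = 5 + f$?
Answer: $-3830$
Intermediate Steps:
$L{\left(D{\left(5 \right)},5 \right)} \left(-766\right) = 5 \left(-766\right) = -3830$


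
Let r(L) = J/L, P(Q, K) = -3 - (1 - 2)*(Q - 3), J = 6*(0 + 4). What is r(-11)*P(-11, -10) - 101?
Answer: -703/11 ≈ -63.909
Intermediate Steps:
J = 24 (J = 6*4 = 24)
P(Q, K) = -6 + Q (P(Q, K) = -3 - (-1)*(-3 + Q) = -3 - (3 - Q) = -3 + (-3 + Q) = -6 + Q)
r(L) = 24/L
r(-11)*P(-11, -10) - 101 = (24/(-11))*(-6 - 11) - 101 = (24*(-1/11))*(-17) - 101 = -24/11*(-17) - 101 = 408/11 - 101 = -703/11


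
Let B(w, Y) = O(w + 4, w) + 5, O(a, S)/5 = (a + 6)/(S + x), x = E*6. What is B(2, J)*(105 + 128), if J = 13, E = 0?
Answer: 8155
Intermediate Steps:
x = 0 (x = 0*6 = 0)
O(a, S) = 5*(6 + a)/S (O(a, S) = 5*((a + 6)/(S + 0)) = 5*((6 + a)/S) = 5*(6 + a)/S)
B(w, Y) = 5 + 5*(10 + w)/w (B(w, Y) = 5*(6 + (w + 4))/w + 5 = 5*(6 + (4 + w))/w + 5 = 5*(10 + w)/w + 5 = 5 + 5*(10 + w)/w)
B(2, J)*(105 + 128) = (10 + 50/2)*(105 + 128) = (10 + 50*(½))*233 = (10 + 25)*233 = 35*233 = 8155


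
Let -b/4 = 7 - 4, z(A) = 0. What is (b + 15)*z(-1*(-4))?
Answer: 0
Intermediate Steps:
b = -12 (b = -4*(7 - 4) = -4*3 = -12)
(b + 15)*z(-1*(-4)) = (-12 + 15)*0 = 3*0 = 0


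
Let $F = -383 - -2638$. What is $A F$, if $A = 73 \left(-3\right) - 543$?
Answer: $-1718310$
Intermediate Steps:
$F = 2255$ ($F = -383 + 2638 = 2255$)
$A = -762$ ($A = -219 - 543 = -762$)
$A F = \left(-762\right) 2255 = -1718310$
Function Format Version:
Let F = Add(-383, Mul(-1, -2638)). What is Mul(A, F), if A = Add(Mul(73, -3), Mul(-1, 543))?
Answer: -1718310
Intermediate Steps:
F = 2255 (F = Add(-383, 2638) = 2255)
A = -762 (A = Add(-219, -543) = -762)
Mul(A, F) = Mul(-762, 2255) = -1718310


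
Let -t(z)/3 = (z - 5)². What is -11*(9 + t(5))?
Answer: -99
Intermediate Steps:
t(z) = -3*(-5 + z)² (t(z) = -3*(z - 5)² = -3*(-5 + z)²)
-11*(9 + t(5)) = -11*(9 - 3*(-5 + 5)²) = -11*(9 - 3*0²) = -11*(9 - 3*0) = -11*(9 + 0) = -11*9 = -99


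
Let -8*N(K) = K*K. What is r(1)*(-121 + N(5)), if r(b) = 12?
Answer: -2979/2 ≈ -1489.5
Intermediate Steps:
N(K) = -K**2/8 (N(K) = -K*K/8 = -K**2/8)
r(1)*(-121 + N(5)) = 12*(-121 - 1/8*5**2) = 12*(-121 - 1/8*25) = 12*(-121 - 25/8) = 12*(-993/8) = -2979/2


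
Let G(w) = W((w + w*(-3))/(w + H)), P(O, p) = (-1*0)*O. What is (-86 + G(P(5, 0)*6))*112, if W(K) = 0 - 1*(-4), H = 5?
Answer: -9184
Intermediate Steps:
P(O, p) = 0 (P(O, p) = 0*O = 0)
W(K) = 4 (W(K) = 0 + 4 = 4)
G(w) = 4
(-86 + G(P(5, 0)*6))*112 = (-86 + 4)*112 = -82*112 = -9184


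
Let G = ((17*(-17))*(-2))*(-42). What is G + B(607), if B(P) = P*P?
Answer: 344173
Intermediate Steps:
B(P) = P**2
G = -24276 (G = -289*(-2)*(-42) = 578*(-42) = -24276)
G + B(607) = -24276 + 607**2 = -24276 + 368449 = 344173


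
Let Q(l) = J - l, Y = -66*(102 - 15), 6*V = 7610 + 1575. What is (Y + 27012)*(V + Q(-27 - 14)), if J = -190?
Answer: 29391595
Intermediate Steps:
V = 9185/6 (V = (7610 + 1575)/6 = (1/6)*9185 = 9185/6 ≈ 1530.8)
Y = -5742 (Y = -66*87 = -5742)
Q(l) = -190 - l
(Y + 27012)*(V + Q(-27 - 14)) = (-5742 + 27012)*(9185/6 + (-190 - (-27 - 14))) = 21270*(9185/6 + (-190 - 1*(-41))) = 21270*(9185/6 + (-190 + 41)) = 21270*(9185/6 - 149) = 21270*(8291/6) = 29391595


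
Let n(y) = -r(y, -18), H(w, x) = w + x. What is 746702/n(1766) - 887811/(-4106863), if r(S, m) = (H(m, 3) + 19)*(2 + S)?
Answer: -1530162108217/14521867568 ≈ -105.37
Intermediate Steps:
r(S, m) = (2 + S)*(22 + m) (r(S, m) = ((m + 3) + 19)*(2 + S) = ((3 + m) + 19)*(2 + S) = (22 + m)*(2 + S) = (2 + S)*(22 + m))
n(y) = -8 - 4*y (n(y) = -(44 + 2*(-18) + 22*y + y*(-18)) = -(44 - 36 + 22*y - 18*y) = -(8 + 4*y) = -8 - 4*y)
746702/n(1766) - 887811/(-4106863) = 746702/(-8 - 4*1766) - 887811/(-4106863) = 746702/(-8 - 7064) - 887811*(-1/4106863) = 746702/(-7072) + 887811/4106863 = 746702*(-1/7072) + 887811/4106863 = -373351/3536 + 887811/4106863 = -1530162108217/14521867568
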